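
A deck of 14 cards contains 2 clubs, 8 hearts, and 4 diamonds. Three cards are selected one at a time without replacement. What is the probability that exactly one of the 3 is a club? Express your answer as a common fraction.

33/91

One ordering (a club drawn first) has probability 2/14 × 12/13 × 11/12 = 264/2184 = 11/91.
There are C(3,1) = 3 such orderings, each equally likely, so P = 3 × 11/91 = 33/91.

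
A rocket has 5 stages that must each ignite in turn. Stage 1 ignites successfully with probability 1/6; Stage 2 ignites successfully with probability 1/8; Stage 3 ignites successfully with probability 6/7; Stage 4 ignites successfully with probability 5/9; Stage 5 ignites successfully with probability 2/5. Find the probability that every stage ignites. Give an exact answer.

1/252

The events are sequential, so multiply the conditional probabilities:
P = 1/6 × 1/8 × 6/7 × 5/9 × 2/5 = 60/15120 = 1/252.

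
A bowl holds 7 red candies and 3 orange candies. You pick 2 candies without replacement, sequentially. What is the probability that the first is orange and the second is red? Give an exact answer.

7/30

Each draw changes the counts, so multiply the conditional probabilities along the sequence:
P = 3/10 × 7/9 = 21/90 = 7/30.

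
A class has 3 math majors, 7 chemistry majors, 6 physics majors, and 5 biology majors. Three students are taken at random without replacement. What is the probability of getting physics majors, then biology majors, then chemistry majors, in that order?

1/38

Multiply the probability of each draw given the previous ones:
P = 6/21 × 5/20 × 7/19 = 210/7980 = 1/38.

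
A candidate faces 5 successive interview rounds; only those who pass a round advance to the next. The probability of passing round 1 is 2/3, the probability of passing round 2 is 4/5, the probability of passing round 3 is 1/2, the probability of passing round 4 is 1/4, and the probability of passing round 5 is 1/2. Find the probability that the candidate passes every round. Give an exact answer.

1/30

The events are sequential, so multiply the conditional probabilities:
P = 2/3 × 4/5 × 1/2 × 1/4 × 1/2 = 8/240 = 1/30.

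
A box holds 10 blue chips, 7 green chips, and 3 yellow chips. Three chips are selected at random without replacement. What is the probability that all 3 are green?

7/228

P(all green) = 7/20 × 6/19 × 5/18 = 210/6840 = 7/228.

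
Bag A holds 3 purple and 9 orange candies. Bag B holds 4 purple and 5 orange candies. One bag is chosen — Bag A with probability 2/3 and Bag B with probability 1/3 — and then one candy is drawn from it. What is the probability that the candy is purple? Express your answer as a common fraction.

17/54

From Bag A: P(purple) = 3/12.
From Bag B: P(purple) = 4/9.
Total probability = (2/3)(3/12) + (1/3)(4/9) = 17/54.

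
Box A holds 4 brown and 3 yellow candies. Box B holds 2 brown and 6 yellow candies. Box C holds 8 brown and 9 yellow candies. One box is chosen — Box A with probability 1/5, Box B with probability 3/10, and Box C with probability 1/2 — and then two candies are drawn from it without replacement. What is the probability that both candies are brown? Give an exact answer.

From Box A: P(both brown) = (4/7)(3/6) = 2/7.
From Box B: P(both brown) = (2/8)(1/7) = 1/28.
From Box C: P(both brown) = (8/17)(7/16) = 7/34.
Total probability = (1/5)(2/7) + (3/10)(1/28) + (1/2)(7/34) = 813/4760.

813/4760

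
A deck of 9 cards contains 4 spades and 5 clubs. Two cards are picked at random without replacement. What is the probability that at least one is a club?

5/6

P(no clubs) = 4/9 × 3/8 = 12/72 = 1/6.
P(at least one) = 1 − 1/6 = 5/6.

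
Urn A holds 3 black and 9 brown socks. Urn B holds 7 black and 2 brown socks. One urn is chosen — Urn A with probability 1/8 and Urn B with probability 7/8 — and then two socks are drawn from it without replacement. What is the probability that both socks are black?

From Urn A: P(both black) = (3/12)(2/11) = 1/22.
From Urn B: P(both black) = (7/9)(6/8) = 7/12.
Total probability = (1/8)(1/22) + (7/8)(7/12) = 545/1056.

545/1056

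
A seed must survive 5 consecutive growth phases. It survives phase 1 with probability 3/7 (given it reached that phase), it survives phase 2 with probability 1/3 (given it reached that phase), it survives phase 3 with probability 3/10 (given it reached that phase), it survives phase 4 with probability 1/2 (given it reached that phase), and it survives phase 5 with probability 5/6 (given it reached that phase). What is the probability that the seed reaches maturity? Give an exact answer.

The events are sequential, so multiply the conditional probabilities:
P = 3/7 × 1/3 × 3/10 × 1/2 × 5/6 = 45/2520 = 1/56.

1/56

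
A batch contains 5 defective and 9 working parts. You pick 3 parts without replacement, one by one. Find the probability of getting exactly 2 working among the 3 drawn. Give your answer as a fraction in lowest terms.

45/91

One ordering (working drawn first) has probability 9/14 × 8/13 × 5/12 = 360/2184 = 15/91.
There are C(3,2) = 3 such orderings, each equally likely, so P = 3 × 15/91 = 45/91.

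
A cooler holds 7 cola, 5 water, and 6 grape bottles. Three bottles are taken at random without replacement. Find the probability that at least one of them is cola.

P(no cola) = 11/18 × 10/17 × 9/16 = 990/4896 = 55/272.
P(at least one) = 1 − 55/272 = 217/272.

217/272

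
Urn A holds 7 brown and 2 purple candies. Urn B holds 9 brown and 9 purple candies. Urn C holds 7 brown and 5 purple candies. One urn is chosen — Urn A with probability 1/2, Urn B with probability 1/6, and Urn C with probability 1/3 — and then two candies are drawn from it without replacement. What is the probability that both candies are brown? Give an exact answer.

From Urn A: P(both brown) = (7/9)(6/8) = 7/12.
From Urn B: P(both brown) = (9/18)(8/17) = 4/17.
From Urn C: P(both brown) = (7/12)(6/11) = 7/22.
Total probability = (1/2)(7/12) + (1/6)(4/17) + (1/3)(7/22) = 1961/4488.

1961/4488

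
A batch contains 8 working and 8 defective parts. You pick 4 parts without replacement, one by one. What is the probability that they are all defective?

P = 8/16 × 7/15 × 6/14 × 5/13 = 1680/43680 = 1/26.

1/26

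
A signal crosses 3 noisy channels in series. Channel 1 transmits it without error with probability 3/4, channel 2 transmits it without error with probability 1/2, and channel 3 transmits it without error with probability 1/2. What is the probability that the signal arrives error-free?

Multiplying along the chain,
P = 3/4 × 1/2 × 1/2 = 3/16.

3/16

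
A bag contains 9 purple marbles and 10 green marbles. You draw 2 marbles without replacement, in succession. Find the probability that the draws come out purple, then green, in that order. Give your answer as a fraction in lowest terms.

5/19

Multiply the probability of each draw given the previous ones:
P = 9/19 × 10/18 = 90/342 = 5/19.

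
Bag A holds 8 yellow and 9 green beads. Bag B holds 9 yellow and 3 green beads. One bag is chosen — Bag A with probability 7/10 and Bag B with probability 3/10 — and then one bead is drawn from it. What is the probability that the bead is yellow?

From Bag A: P(yellow) = 8/17.
From Bag B: P(yellow) = 9/12.
Total probability = (7/10)(8/17) + (3/10)(9/12) = 377/680.

377/680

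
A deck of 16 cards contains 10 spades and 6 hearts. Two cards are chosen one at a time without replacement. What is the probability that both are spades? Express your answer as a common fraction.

3/8

P = 10/16 × 9/15 = 90/240 = 3/8.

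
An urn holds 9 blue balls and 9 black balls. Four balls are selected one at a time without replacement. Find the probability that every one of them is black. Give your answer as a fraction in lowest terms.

7/170

P = 9/18 × 8/17 × 7/16 × 6/15 = 3024/73440 = 7/170.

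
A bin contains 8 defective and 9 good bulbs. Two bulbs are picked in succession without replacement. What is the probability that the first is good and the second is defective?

Multiply the probability of each draw given the previous ones:
P = 9/17 × 8/16 = 72/272 = 9/34.

9/34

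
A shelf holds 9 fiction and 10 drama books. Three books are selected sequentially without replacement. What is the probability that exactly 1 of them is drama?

120/323

One ordering (drama drawn first) has probability 10/19 × 9/18 × 8/17 = 720/5814 = 40/323.
There are C(3,1) = 3 such orderings, each equally likely, so P = 3 × 40/323 = 120/323.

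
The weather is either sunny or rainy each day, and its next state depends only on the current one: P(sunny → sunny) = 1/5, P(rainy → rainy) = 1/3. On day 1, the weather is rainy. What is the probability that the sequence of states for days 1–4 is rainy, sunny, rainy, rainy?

Day 1 is given. For each transition, use the conditional probability from the current state:
P(sunny | rainy) = 2/3; P(rainy | sunny) = 4/5; P(rainy | rainy) = 1/3.
P = 2/3 × 4/5 × 1/3 = 8/45.

8/45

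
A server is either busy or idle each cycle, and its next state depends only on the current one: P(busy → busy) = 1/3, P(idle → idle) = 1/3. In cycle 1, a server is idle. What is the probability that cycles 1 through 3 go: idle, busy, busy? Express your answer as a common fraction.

2/9

Cycle 1 is given. For each transition, use the conditional probability from the current state:
P(busy | idle) = 2/3; P(busy | busy) = 1/3.
P = 2/3 × 1/3 = 2/9.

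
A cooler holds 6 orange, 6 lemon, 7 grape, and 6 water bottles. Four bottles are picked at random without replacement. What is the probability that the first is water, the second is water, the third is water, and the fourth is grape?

Each draw changes the counts, so multiply the conditional probabilities along the sequence:
P = 6/25 × 5/24 × 4/23 × 7/22 = 840/303600 = 7/2530.

7/2530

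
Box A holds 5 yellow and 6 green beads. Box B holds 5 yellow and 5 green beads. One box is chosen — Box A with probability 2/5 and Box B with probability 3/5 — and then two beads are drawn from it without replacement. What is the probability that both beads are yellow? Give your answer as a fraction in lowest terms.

From Box A: P(both yellow) = (5/11)(4/10) = 2/11.
From Box B: P(both yellow) = (5/10)(4/9) = 2/9.
Total probability = (2/5)(2/11) + (3/5)(2/9) = 34/165.

34/165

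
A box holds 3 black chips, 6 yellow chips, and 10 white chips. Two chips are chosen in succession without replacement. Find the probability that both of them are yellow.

5/57

P(all yellow) = 6/19 × 5/18 = 30/342 = 5/57.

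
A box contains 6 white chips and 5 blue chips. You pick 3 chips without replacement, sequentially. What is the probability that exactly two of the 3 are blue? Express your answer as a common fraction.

4/11

One ordering (blue drawn first) has probability 5/11 × 4/10 × 6/9 = 120/990 = 4/33.
There are C(3,2) = 3 such orderings, each equally likely, so P = 3 × 4/33 = 4/11.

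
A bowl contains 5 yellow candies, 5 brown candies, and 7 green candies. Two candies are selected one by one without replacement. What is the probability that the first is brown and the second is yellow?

Chain rule:
P = 5/17 × 5/16 = 25/272.

25/272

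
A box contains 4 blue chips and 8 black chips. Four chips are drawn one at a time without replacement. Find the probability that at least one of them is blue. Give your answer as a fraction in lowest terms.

85/99

P(no blue) = 8/12 × 7/11 × 6/10 × 5/9 = 1680/11880 = 14/99.
P(at least one) = 1 − 14/99 = 85/99.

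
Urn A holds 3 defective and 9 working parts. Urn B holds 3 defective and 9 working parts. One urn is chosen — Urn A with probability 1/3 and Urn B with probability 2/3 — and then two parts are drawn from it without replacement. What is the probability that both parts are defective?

1/22

From Urn A: P(both defective) = (3/12)(2/11) = 1/22.
From Urn B: P(both defective) = (3/12)(2/11) = 1/22.
Total probability = (1/3)(1/22) + (2/3)(1/22) = 1/22.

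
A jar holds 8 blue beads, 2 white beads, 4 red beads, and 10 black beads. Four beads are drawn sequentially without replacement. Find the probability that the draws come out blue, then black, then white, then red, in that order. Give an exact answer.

40/15939

Multiply the probability of each draw given the previous ones:
P = 8/24 × 10/23 × 2/22 × 4/21 = 640/255024 = 40/15939.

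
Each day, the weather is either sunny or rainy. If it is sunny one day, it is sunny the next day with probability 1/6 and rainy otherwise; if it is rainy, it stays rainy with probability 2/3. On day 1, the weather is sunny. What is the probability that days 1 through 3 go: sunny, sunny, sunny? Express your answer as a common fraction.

Day 1 is given. For each transition, use the conditional probability from the current state:
P(sunny | sunny) = 1/6; P(sunny | sunny) = 1/6.
P = 1/6 × 1/6 = 1/36.

1/36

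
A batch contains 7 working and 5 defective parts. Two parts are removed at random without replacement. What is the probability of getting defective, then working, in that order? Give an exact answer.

Each draw changes the counts, so multiply the conditional probabilities along the sequence:
P = 5/12 × 7/11 = 35/132.

35/132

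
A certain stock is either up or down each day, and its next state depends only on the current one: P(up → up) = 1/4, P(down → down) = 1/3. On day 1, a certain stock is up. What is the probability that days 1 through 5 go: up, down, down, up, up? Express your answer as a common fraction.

Day 1 is given. For each transition, use the conditional probability from the current state:
P(down | up) = 3/4; P(down | down) = 1/3; P(up | down) = 2/3; P(up | up) = 1/4.
P = 3/4 × 1/3 × 2/3 × 1/4 = 6/144 = 1/24.

1/24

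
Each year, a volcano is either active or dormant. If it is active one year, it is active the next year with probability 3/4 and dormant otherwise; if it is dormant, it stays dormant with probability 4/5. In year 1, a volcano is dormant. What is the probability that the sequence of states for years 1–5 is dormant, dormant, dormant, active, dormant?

4/125

Year 1 is given. For each transition, use the conditional probability from the current state:
P(dormant | dormant) = 4/5; P(dormant | dormant) = 4/5; P(active | dormant) = 1/5; P(dormant | active) = 1/4.
P = 4/5 × 4/5 × 1/5 × 1/4 = 16/500 = 4/125.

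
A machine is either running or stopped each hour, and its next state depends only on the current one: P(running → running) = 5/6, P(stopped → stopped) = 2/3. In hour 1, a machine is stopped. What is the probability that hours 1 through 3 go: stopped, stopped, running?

Hour 1 is given. For each transition, use the conditional probability from the current state:
P(stopped | stopped) = 2/3; P(running | stopped) = 1/3.
P = 2/3 × 1/3 = 2/9.

2/9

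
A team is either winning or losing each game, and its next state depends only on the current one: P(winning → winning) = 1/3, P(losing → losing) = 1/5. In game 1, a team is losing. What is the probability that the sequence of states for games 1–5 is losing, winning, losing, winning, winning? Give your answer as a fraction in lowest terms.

Game 1 is given. For each transition, use the conditional probability from the current state:
P(winning | losing) = 4/5; P(losing | winning) = 2/3; P(winning | losing) = 4/5; P(winning | winning) = 1/3.
P = 4/5 × 2/3 × 4/5 × 1/3 = 32/225.

32/225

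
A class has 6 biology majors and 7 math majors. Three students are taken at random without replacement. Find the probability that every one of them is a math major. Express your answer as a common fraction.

P = 7/13 × 6/12 × 5/11 = 210/1716 = 35/286.

35/286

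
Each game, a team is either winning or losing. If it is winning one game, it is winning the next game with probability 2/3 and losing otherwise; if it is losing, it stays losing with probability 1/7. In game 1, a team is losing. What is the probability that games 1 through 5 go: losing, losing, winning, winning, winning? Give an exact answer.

8/147

Game 1 is given. For each transition, use the conditional probability from the current state:
P(losing | losing) = 1/7; P(winning | losing) = 6/7; P(winning | winning) = 2/3; P(winning | winning) = 2/3.
P = 1/7 × 6/7 × 2/3 × 2/3 = 24/441 = 8/147.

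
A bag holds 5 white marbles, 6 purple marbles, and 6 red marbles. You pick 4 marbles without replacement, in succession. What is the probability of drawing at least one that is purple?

P(no purple) = 11/17 × 10/16 × 9/15 × 8/14 = 7920/57120 = 33/238.
P(at least one) = 1 − 33/238 = 205/238.

205/238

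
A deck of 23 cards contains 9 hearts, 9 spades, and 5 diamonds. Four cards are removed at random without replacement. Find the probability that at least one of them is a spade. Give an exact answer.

P(no spades) = 14/23 × 13/22 × 12/21 × 11/20 = 24024/212520 = 13/115.
P(at least one) = 1 − 13/115 = 102/115.

102/115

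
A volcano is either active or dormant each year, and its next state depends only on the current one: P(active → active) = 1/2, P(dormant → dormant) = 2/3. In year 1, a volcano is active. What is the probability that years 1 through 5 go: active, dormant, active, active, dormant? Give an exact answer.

Year 1 is given. For each transition, use the conditional probability from the current state:
P(dormant | active) = 1/2; P(active | dormant) = 1/3; P(active | active) = 1/2; P(dormant | active) = 1/2.
P = 1/2 × 1/3 × 1/2 × 1/2 = 1/24.

1/24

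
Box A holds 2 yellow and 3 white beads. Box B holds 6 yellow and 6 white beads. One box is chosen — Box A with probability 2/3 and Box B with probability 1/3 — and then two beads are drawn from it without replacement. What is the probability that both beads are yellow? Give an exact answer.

47/330

From Box A: P(both yellow) = (2/5)(1/4) = 1/10.
From Box B: P(both yellow) = (6/12)(5/11) = 5/22.
Total probability = (2/3)(1/10) + (1/3)(5/22) = 47/330.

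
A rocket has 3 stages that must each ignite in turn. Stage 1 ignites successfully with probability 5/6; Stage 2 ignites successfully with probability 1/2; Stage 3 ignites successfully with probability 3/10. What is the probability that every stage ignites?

1/8

The events are sequential, so multiply the conditional probabilities:
P = 5/6 × 1/2 × 3/10 = 15/120 = 1/8.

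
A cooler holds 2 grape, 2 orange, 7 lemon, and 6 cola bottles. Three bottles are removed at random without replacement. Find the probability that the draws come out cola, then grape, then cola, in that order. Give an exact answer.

Chain rule:
P = 6/17 × 2/16 × 5/15 = 60/4080 = 1/68.

1/68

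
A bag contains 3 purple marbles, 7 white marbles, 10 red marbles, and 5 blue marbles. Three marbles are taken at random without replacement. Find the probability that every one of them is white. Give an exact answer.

P(all white) = 7/25 × 6/24 × 5/23 = 210/13800 = 7/460.

7/460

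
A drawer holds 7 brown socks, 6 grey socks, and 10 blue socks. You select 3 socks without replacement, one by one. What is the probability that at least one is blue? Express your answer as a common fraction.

P(no blue) = 13/23 × 12/22 × 11/21 = 1716/10626 = 26/161.
P(at least one) = 1 − 26/161 = 135/161.

135/161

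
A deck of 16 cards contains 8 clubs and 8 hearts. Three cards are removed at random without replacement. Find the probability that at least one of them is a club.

P(no clubs) = 8/16 × 7/15 × 6/14 = 336/3360 = 1/10.
P(at least one) = 1 − 1/10 = 9/10.

9/10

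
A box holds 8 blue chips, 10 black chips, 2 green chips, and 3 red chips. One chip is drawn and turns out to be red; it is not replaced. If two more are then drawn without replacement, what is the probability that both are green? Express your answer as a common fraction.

1/231

After the first draw, 2 of the remaining 22 chips are green.
P = 2/22 × 1/21 = 2/462 = 1/231.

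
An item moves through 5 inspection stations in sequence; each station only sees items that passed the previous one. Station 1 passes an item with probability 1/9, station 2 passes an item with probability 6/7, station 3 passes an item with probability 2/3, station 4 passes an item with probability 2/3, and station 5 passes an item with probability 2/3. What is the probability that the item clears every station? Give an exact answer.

16/567

Multiplying along the chain,
P = 1/9 × 6/7 × 2/3 × 2/3 × 2/3 = 48/1701 = 16/567.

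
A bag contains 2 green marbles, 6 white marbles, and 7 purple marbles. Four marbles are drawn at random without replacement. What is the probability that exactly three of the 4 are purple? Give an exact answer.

8/39

One ordering (purple drawn first) has probability 7/15 × 6/14 × 5/13 × 8/12 = 1680/32760 = 2/39.
There are C(4,3) = 4 such orderings, each equally likely, so P = 4 × 2/39 = 8/39.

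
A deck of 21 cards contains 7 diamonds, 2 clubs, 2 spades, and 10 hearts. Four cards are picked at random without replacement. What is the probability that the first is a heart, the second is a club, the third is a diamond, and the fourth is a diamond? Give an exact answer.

1/171

Multiply the probability of each draw given the previous ones:
P = 10/21 × 2/20 × 7/19 × 6/18 = 840/143640 = 1/171.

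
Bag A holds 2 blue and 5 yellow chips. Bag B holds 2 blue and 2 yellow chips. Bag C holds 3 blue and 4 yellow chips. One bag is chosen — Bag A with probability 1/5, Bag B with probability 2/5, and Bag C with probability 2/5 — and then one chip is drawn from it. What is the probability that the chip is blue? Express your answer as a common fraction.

From Bag A: P(blue) = 2/7.
From Bag B: P(blue) = 2/4.
From Bag C: P(blue) = 3/7.
Total probability = (1/5)(2/7) + (2/5)(2/4) + (2/5)(3/7) = 3/7.

3/7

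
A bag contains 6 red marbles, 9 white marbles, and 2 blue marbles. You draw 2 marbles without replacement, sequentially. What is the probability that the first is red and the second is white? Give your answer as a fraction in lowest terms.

27/136

Chain rule:
P = 6/17 × 9/16 = 54/272 = 27/136.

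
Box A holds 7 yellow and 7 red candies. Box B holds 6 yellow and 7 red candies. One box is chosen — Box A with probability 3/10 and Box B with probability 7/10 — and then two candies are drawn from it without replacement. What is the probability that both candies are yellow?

From Box A: P(both yellow) = (7/14)(6/13) = 3/13.
From Box B: P(both yellow) = (6/13)(5/12) = 5/26.
Total probability = (3/10)(3/13) + (7/10)(5/26) = 53/260.

53/260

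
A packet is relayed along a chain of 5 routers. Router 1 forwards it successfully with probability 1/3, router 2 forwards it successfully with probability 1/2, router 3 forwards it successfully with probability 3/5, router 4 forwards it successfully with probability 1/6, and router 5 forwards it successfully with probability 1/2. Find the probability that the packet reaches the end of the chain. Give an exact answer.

The events are sequential, so multiply the conditional probabilities:
P = 1/3 × 1/2 × 3/5 × 1/6 × 1/2 = 3/360 = 1/120.

1/120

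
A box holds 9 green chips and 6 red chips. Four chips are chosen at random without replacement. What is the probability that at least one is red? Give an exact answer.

P(no red) = 9/15 × 8/14 × 7/13 × 6/12 = 3024/32760 = 6/65.
P(at least one) = 1 − 6/65 = 59/65.

59/65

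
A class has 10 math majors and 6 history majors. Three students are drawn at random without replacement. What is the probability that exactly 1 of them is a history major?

One ordering (a history major drawn first) has probability 6/16 × 10/15 × 9/14 = 540/3360 = 9/56.
There are C(3,1) = 3 such orderings, each equally likely, so P = 3 × 9/56 = 27/56.

27/56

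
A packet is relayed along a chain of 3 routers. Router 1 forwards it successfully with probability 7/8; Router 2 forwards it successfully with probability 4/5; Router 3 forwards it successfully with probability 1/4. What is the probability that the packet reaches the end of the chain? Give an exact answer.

7/40

Each stage is reached only if all earlier stages succeed, so
P = 7/8 × 4/5 × 1/4 = 28/160 = 7/40.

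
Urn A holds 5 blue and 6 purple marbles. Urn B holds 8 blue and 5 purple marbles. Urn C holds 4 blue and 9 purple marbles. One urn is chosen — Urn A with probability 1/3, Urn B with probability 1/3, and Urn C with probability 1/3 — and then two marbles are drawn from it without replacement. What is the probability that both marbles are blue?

From Urn A: P(both blue) = (5/11)(4/10) = 2/11.
From Urn B: P(both blue) = (8/13)(7/12) = 14/39.
From Urn C: P(both blue) = (4/13)(3/12) = 1/13.
Total probability = (1/3)(2/11) + (1/3)(14/39) + (1/3)(1/13) = 265/1287.

265/1287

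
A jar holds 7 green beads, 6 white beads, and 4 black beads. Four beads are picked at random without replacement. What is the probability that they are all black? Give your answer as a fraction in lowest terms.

1/2380

P(every draw is black) = 4/17 × 3/16 × 2/15 × 1/14 = 24/57120 = 1/2380.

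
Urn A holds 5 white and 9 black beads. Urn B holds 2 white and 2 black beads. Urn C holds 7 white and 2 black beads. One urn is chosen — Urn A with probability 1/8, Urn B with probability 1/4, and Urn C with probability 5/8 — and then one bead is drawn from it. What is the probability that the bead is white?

661/1008

From Urn A: P(white) = 5/14.
From Urn B: P(white) = 2/4.
From Urn C: P(white) = 7/9.
Total probability = (1/8)(5/14) + (1/4)(2/4) + (5/8)(7/9) = 661/1008.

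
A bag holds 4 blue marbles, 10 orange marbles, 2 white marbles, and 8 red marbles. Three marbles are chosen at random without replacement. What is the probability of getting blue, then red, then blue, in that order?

Multiply the probability of each draw given the previous ones:
P = 4/24 × 8/23 × 3/22 = 96/12144 = 2/253.

2/253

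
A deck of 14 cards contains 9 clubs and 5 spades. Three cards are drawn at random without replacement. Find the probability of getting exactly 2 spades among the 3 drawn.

45/182

One ordering (spades drawn first) has probability 5/14 × 4/13 × 9/12 = 180/2184 = 15/182.
There are C(3,2) = 3 such orderings, each equally likely, so P = 3 × 15/182 = 45/182.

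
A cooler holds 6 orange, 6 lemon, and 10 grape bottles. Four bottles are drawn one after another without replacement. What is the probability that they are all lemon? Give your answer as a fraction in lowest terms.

P = 6/22 × 5/21 × 4/20 × 3/19 = 360/175560 = 3/1463.

3/1463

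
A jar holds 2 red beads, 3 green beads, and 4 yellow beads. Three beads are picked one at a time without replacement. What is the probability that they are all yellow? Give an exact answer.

1/21

P(all yellow) = 4/9 × 3/8 × 2/7 = 24/504 = 1/21.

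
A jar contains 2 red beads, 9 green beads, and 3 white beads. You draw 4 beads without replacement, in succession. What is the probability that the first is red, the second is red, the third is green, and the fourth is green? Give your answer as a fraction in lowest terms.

Chain rule:
P = 2/14 × 1/13 × 9/12 × 8/11 = 144/24024 = 6/1001.

6/1001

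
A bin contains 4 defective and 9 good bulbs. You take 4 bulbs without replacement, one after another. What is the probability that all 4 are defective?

P = 4/13 × 3/12 × 2/11 × 1/10 = 24/17160 = 1/715.

1/715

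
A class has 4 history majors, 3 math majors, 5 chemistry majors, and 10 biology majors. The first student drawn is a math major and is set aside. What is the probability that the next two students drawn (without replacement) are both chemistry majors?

1/21

After the first draw, 5 of the remaining 21 students are chemistry majors.
P = 5/21 × 4/20 = 20/420 = 1/21.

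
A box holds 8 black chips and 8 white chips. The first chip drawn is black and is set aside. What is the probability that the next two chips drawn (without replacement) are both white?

4/15

With the first chip removed, 8 white remain out of 15.
P = 8/15 × 7/14 = 56/210 = 4/15.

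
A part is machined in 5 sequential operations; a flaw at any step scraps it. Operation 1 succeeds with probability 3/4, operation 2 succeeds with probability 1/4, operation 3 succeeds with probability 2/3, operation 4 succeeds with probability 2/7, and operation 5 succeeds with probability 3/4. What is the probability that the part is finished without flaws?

Each stage is reached only if all earlier stages succeed, so
P = 3/4 × 1/4 × 2/3 × 2/7 × 3/4 = 36/1344 = 3/112.

3/112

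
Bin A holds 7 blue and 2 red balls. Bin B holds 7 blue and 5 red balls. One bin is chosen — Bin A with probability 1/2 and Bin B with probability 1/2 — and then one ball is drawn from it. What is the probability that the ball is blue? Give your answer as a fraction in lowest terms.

From Bin A: P(blue) = 7/9.
From Bin B: P(blue) = 7/12.
Total probability = (1/2)(7/9) + (1/2)(7/12) = 49/72.

49/72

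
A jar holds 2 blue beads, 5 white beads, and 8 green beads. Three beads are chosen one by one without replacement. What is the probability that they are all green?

8/65

P = 8/15 × 7/14 × 6/13 = 336/2730 = 8/65.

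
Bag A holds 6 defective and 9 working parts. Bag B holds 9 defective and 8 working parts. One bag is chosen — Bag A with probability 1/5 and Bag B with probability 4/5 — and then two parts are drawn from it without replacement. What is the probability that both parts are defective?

From Bag A: P(both defective) = (6/15)(5/14) = 1/7.
From Bag B: P(both defective) = (9/17)(8/16) = 9/34.
Total probability = (1/5)(1/7) + (4/5)(9/34) = 143/595.

143/595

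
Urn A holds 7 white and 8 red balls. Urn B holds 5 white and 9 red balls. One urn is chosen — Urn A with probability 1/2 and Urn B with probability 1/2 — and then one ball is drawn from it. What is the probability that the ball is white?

173/420

From Urn A: P(white) = 7/15.
From Urn B: P(white) = 5/14.
Total probability = (1/2)(7/15) + (1/2)(5/14) = 173/420.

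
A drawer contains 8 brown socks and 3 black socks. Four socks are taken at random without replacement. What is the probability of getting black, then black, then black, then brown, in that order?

Multiply the probability of each draw given the previous ones:
P = 3/11 × 2/10 × 1/9 × 8/8 = 48/7920 = 1/165.

1/165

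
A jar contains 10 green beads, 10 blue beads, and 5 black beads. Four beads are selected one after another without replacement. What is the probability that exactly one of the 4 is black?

One ordering (black drawn first) has probability 5/25 × 20/24 × 19/23 × 18/22 = 34200/303600 = 57/506.
There are C(4,1) = 4 such orderings, each equally likely, so P = 4 × 57/506 = 114/253.

114/253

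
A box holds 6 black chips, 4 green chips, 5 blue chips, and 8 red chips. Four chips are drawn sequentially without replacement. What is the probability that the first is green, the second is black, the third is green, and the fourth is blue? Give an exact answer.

Chain rule:
P = 4/23 × 6/22 × 3/21 × 5/20 = 360/212520 = 3/1771.

3/1771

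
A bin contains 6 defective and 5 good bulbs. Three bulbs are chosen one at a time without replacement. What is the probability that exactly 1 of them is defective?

One ordering (defective drawn first) has probability 6/11 × 5/10 × 4/9 = 120/990 = 4/33.
There are C(3,1) = 3 such orderings, each equally likely, so P = 3 × 4/33 = 4/11.

4/11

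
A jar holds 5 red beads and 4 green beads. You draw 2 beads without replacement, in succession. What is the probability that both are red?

P = 5/9 × 4/8 = 20/72 = 5/18.

5/18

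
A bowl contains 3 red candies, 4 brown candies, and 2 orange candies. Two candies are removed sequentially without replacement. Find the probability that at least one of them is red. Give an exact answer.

7/12

P(no red) = 6/9 × 5/8 = 30/72 = 5/12.
P(at least one) = 1 − 5/12 = 7/12.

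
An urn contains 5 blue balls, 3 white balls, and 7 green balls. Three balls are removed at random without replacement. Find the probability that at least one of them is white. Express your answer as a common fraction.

P(no white) = 12/15 × 11/14 × 10/13 = 1320/2730 = 44/91.
P(at least one) = 1 − 44/91 = 47/91.

47/91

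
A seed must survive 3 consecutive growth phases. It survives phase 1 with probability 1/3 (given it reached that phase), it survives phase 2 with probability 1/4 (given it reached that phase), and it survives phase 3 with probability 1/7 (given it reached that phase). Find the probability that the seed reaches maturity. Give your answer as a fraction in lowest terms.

1/84

Multiplying along the chain,
P = 1/3 × 1/4 × 1/7 = 1/84.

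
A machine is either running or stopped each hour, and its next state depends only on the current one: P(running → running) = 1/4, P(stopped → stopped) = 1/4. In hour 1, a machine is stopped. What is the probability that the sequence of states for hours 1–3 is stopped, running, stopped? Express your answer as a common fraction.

9/16

Hour 1 is given. For each transition, use the conditional probability from the current state:
P(running | stopped) = 3/4; P(stopped | running) = 3/4.
P = 3/4 × 3/4 = 9/16.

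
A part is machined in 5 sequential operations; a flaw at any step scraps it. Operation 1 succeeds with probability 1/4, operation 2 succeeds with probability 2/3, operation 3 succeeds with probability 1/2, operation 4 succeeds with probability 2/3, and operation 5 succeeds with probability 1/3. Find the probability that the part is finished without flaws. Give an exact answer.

Each stage is reached only if all earlier stages succeed, so
P = 1/4 × 2/3 × 1/2 × 2/3 × 1/3 = 4/216 = 1/54.

1/54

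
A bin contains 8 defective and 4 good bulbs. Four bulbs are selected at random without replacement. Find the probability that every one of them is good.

1/495

P(every draw is good) = 4/12 × 3/11 × 2/10 × 1/9 = 24/11880 = 1/495.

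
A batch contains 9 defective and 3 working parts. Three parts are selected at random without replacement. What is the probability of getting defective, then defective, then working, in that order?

Each draw changes the counts, so multiply the conditional probabilities along the sequence:
P = 9/12 × 8/11 × 3/10 = 216/1320 = 9/55.

9/55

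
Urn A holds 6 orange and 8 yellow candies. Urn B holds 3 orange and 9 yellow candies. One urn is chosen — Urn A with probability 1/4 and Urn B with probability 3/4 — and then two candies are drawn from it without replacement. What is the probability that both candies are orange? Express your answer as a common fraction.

603/8008

From Urn A: P(both orange) = (6/14)(5/13) = 15/91.
From Urn B: P(both orange) = (3/12)(2/11) = 1/22.
Total probability = (1/4)(15/91) + (3/4)(1/22) = 603/8008.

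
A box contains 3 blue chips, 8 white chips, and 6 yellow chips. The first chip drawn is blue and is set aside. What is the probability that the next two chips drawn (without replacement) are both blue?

After the first draw, 2 of the remaining 16 chips are blue.
P = 2/16 × 1/15 = 2/240 = 1/120.

1/120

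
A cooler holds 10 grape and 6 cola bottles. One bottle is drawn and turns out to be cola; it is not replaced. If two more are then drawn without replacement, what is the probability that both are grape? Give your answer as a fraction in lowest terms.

After the first draw, 10 of the remaining 15 bottles are grape.
P = 10/15 × 9/14 = 90/210 = 3/7.

3/7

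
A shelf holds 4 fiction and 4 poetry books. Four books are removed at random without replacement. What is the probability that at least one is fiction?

P(no fiction) = 4/8 × 3/7 × 2/6 × 1/5 = 24/1680 = 1/70.
P(at least one) = 1 − 1/70 = 69/70.

69/70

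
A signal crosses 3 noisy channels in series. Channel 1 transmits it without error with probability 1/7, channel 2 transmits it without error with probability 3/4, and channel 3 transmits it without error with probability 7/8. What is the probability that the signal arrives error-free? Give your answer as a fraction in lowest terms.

The events are sequential, so multiply the conditional probabilities:
P = 1/7 × 3/4 × 7/8 = 21/224 = 3/32.

3/32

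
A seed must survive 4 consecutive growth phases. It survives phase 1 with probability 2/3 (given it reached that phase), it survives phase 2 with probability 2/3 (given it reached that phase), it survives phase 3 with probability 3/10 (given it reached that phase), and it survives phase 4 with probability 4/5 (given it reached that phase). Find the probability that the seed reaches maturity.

8/75

The events are sequential, so multiply the conditional probabilities:
P = 2/3 × 2/3 × 3/10 × 4/5 = 48/450 = 8/75.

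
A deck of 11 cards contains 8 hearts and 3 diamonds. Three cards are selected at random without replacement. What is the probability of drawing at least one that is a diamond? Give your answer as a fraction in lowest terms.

P(no diamonds) = 8/11 × 7/10 × 6/9 = 336/990 = 56/165.
P(at least one) = 1 − 56/165 = 109/165.

109/165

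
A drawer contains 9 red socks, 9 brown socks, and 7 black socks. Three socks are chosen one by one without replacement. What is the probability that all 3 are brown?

P(all brown) = 9/25 × 8/24 × 7/23 = 504/13800 = 21/575.

21/575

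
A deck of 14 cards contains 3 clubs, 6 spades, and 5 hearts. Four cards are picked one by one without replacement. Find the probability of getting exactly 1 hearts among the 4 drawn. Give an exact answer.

One ordering (a heart drawn first) has probability 5/14 × 9/13 × 8/12 × 7/11 = 2520/24024 = 15/143.
There are C(4,1) = 4 such orderings, each equally likely, so P = 4 × 15/143 = 60/143.

60/143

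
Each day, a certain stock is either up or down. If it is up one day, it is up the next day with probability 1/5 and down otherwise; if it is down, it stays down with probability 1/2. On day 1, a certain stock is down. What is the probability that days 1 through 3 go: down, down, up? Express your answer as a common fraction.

1/4

Day 1 is given. For each transition, use the conditional probability from the current state:
P(down | down) = 1/2; P(up | down) = 1/2.
P = 1/2 × 1/2 = 1/4.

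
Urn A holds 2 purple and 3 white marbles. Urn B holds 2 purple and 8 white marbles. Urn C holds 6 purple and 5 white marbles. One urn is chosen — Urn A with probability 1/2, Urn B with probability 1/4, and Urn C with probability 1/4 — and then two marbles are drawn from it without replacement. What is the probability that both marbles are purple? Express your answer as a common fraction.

From Urn A: P(both purple) = (2/5)(1/4) = 1/10.
From Urn B: P(both purple) = (2/10)(1/9) = 1/45.
From Urn C: P(both purple) = (6/11)(5/10) = 3/11.
Total probability = (1/2)(1/10) + (1/4)(1/45) + (1/4)(3/11) = 49/396.

49/396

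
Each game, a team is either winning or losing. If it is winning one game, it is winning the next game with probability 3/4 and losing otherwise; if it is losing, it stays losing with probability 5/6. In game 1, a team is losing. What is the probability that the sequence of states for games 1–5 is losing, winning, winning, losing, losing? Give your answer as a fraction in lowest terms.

Game 1 is given. For each transition, use the conditional probability from the current state:
P(winning | losing) = 1/6; P(winning | winning) = 3/4; P(losing | winning) = 1/4; P(losing | losing) = 5/6.
P = 1/6 × 3/4 × 1/4 × 5/6 = 15/576 = 5/192.

5/192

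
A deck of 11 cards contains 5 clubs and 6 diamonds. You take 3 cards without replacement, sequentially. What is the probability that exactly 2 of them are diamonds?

One ordering (diamonds drawn first) has probability 6/11 × 5/10 × 5/9 = 150/990 = 5/33.
There are C(3,2) = 3 such orderings, each equally likely, so P = 3 × 5/33 = 5/11.

5/11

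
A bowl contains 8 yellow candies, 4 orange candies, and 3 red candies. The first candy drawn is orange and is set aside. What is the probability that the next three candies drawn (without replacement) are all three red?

With the first candy removed, 3 red remain out of 14.
P = 3/14 × 2/13 × 1/12 = 6/2184 = 1/364.

1/364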